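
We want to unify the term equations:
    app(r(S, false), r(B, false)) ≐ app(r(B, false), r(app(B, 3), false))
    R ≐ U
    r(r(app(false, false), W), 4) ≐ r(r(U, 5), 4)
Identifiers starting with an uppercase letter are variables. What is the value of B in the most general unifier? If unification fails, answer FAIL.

FAIL

Decompose app/2: r(S, false) ≐ r(B, false),  r(B, false) ≐ r(app(B, 3), false).
Decompose r/2: S ≐ B,  false ≐ false.
Bind S := B; no other remaining equation mentions S.
Delete trivial equation false ≐ false.
Decompose r/2: B ≐ app(B, 3),  false ≐ false.
Occurs check fails: B occurs in app(B, 3); the equation B ≐ app(B, 3) has no finite solution.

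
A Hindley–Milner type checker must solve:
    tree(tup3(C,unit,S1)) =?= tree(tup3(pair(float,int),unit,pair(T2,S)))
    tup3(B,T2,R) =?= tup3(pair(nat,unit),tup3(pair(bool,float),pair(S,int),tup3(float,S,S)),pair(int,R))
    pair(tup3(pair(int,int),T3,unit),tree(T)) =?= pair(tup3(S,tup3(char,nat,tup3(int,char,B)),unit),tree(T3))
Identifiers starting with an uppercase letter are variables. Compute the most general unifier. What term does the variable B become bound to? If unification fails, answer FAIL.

FAIL

Decompose tree/1: tup3(C,unit,S1) =?= tup3(pair(float,int),unit,pair(T2,S)).
Decompose tup3/3: C =?= pair(float,int),  unit =?= unit,  S1 =?= pair(T2,S).
Bind C := pair(float,int); no other remaining equation mentions C.
Delete trivial equation unit =?= unit.
Bind S1 := pair(T2,S); no other remaining equation mentions S1.
Decompose tup3/3: B =?= pair(nat,unit),  T2 =?= tup3(pair(bool,float),pair(S,int),tup3(float,S,S)),  R =?= pair(int,R).
Bind B := pair(nat,unit); substituting into the one remaining equation that mentions B gives: pair(tup3(pair(int,int),T3,unit),tree(T)) =?= pair(tup3(S,tup3(char,nat,tup3(int,char,pair(nat,unit))),unit),tree(T3)).
Bind T2 := tup3(pair(bool,float),pair(S,int),tup3(float,S,S)); no other remaining equation mentions T2. Substituting into the earlier binding gives S1 := pair(tup3(pair(bool,float),pair(S,int),tup3(float,S,S)),S).
Occurs check fails: R occurs in pair(int,R); the equation R =?= pair(int,R) has no finite solution.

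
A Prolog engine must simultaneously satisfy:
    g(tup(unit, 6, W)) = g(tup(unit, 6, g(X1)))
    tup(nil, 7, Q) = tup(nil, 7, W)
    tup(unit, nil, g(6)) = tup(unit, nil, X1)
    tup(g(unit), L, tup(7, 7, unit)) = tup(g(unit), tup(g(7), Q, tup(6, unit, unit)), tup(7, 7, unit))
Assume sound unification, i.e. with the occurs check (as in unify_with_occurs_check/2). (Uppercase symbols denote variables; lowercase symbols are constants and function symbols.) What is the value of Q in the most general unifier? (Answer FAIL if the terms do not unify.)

Decompose g/1: tup(unit, 6, W) = tup(unit, 6, g(X1)).
Decompose tup/3: unit = unit,  6 = 6,  W = g(X1).
Delete trivial equation unit = unit.
Delete trivial equation 6 = 6.
Bind W := g(X1); substituting into the one remaining equation that mentions W gives: tup(nil, 7, Q) = tup(nil, 7, g(X1)).
Decompose tup/3: nil = nil,  7 = 7,  Q = g(X1).
Delete trivial equation nil = nil.
Delete trivial equation 7 = 7.
Bind Q := g(X1); substituting into the one remaining equation that mentions Q gives: tup(g(unit), L, tup(7, 7, unit)) = tup(g(unit), tup(g(7), g(X1), tup(6, unit, unit)), tup(7, 7, unit)).
Decompose tup/3: unit = unit,  nil = nil,  g(6) = X1.
Delete trivial equation unit = unit.
Delete trivial equation nil = nil.
Bind X1 := g(6); substituting into the remaining equation gives: tup(g(unit), L, tup(7, 7, unit)) = tup(g(unit), tup(g(7), g(g(6)), tup(6, unit, unit)), tup(7, 7, unit)). Substituting into the earlier bindings gives W := g(g(6)), Q := g(g(6)).
Decompose tup/3: g(unit) = g(unit),  L = tup(g(7), g(g(6)), tup(6, unit, unit)),  tup(7, 7, unit) = tup(7, 7, unit).
Delete trivial equation g(unit) = g(unit).
Bind L := tup(g(7), g(g(6)), tup(6, unit, unit)); no other remaining equation mentions L.
Delete trivial equation tup(7, 7, unit) = tup(7, 7, unit).
MGU = { W = g(g(6)), Q = g(g(6)), X1 = g(6), L = tup(g(7), g(g(6)), tup(6, unit, unit)) }, so Q = g(g(6)).

g(g(6))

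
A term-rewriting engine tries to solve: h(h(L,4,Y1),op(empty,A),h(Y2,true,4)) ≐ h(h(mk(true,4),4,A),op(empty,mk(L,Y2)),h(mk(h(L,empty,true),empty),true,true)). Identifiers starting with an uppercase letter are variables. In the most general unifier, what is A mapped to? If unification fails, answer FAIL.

FAIL

Decompose h/3: h(L,4,Y1) ≐ h(mk(true,4),4,A),  op(empty,A) ≐ op(empty,mk(L,Y2)),  h(Y2,true,4) ≐ h(mk(h(L,empty,true),empty),true,true).
Decompose h/3: L ≐ mk(true,4),  4 ≐ 4,  Y1 ≐ A.
Bind L := mk(true,4); substituting into the 2 remaining equations that mention L gives: op(empty,A) ≐ op(empty,mk(mk(true,4),Y2)),  h(Y2,true,4) ≐ h(mk(h(mk(true,4),empty,true),empty),true,true).
Delete trivial equation 4 ≐ 4.
Bind Y1 := A; no other remaining equation mentions Y1.
Decompose op/2: empty ≐ empty,  A ≐ mk(mk(true,4),Y2).
Delete trivial equation empty ≐ empty.
Bind A := mk(mk(true,4),Y2); no other remaining equation mentions A. Substituting into the earlier binding gives Y1 := mk(mk(true,4),Y2).
Decompose h/3: Y2 ≐ mk(h(mk(true,4),empty,true),empty),  true ≐ true,  4 ≐ true.
Bind Y2 := mk(h(mk(true,4),empty,true),empty); no other remaining equation mentions Y2. Substituting into the earlier bindings gives Y1 := mk(mk(true,4),mk(h(mk(true,4),empty,true),empty)), A := mk(mk(true,4),mk(h(mk(true,4),empty,true),empty)).
Delete trivial equation true ≐ true.
Clash: constants 4 and true differ; no unifier exists.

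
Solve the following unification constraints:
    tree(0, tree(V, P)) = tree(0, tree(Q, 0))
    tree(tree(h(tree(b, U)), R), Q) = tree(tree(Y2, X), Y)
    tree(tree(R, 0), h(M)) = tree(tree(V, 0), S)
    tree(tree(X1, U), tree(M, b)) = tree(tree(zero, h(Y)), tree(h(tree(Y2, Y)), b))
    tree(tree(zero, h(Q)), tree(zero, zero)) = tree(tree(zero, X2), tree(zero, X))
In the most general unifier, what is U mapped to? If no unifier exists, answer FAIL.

h(zero)

Decompose tree/2: 0 = 0,  tree(V, P) = tree(Q, 0).
Delete trivial equation 0 = 0.
Decompose tree/2: V = Q,  P = 0.
Bind V := Q; substituting into the one remaining equation that mentions V gives: tree(tree(R, 0), h(M)) = tree(tree(Q, 0), S).
Bind P := 0; no other remaining equation mentions P.
Decompose tree/2: tree(h(tree(b, U)), R) = tree(Y2, X),  Q = Y.
Decompose tree/2: h(tree(b, U)) = Y2,  R = X.
Bind Y2 := h(tree(b, U)); substituting into the one remaining equation that mentions Y2 gives: tree(tree(X1, U), tree(M, b)) = tree(tree(zero, h(Y)), tree(h(tree(h(tree(b, U)), Y)), b)).
Bind R := X; substituting into the one remaining equation that mentions R gives: tree(tree(X, 0), h(M)) = tree(tree(Q, 0), S).
Bind Q := Y; substituting into the 2 remaining equations that mention Q gives: tree(tree(X, 0), h(M)) = tree(tree(Y, 0), S),  tree(tree(zero, h(Y)), tree(zero, zero)) = tree(tree(zero, X2), tree(zero, X)). Substituting into the earlier binding gives V := Y.
Decompose tree/2: tree(X, 0) = tree(Y, 0),  h(M) = S.
Decompose tree/2: X = Y,  0 = 0.
Bind X := Y; substituting into the one remaining equation that mentions X gives: tree(tree(zero, h(Y)), tree(zero, zero)) = tree(tree(zero, X2), tree(zero, Y)). Substituting into the earlier binding gives R := Y.
Delete trivial equation 0 = 0.
Bind S := h(M); no other remaining equation mentions S.
Decompose tree/2: tree(X1, U) = tree(zero, h(Y)),  tree(M, b) = tree(h(tree(h(tree(b, U)), Y)), b).
Decompose tree/2: X1 = zero,  U = h(Y).
Bind X1 := zero; no other remaining equation mentions X1.
Bind U := h(Y); substituting into the one remaining equation that mentions U gives: tree(M, b) = tree(h(tree(h(tree(b, h(Y))), Y)), b). Substituting into the earlier binding gives Y2 := h(tree(b, h(Y))).
Decompose tree/2: M = h(tree(h(tree(b, h(Y))), Y)),  b = b.
Bind M := h(tree(h(tree(b, h(Y))), Y)); no other remaining equation mentions M. Substituting into the earlier binding gives S := h(h(tree(h(tree(b, h(Y))), Y))).
Delete trivial equation b = b.
Decompose tree/2: tree(zero, h(Y)) = tree(zero, X2),  tree(zero, zero) = tree(zero, Y).
Decompose tree/2: zero = zero,  h(Y) = X2.
Delete trivial equation zero = zero.
Bind X2 := h(Y); no other remaining equation mentions X2.
Decompose tree/2: zero = zero,  zero = Y.
Delete trivial equation zero = zero.
Bind Y := zero. Substituting into the earlier bindings gives V := zero, Y2 := h(tree(b, h(zero))), R := zero, Q := zero, X := zero, S := h(h(tree(h(tree(b, h(zero))), zero))), U := h(zero), M := h(tree(h(tree(b, h(zero))), zero)), X2 := h(zero).
MGU = { V -> zero, P -> 0, Y2 -> h(tree(b, h(zero))), R -> zero, Q -> zero, X -> zero, S -> h(h(tree(h(tree(b, h(zero))), zero))), X1 -> zero, U -> h(zero), M -> h(tree(h(tree(b, h(zero))), zero)), X2 -> h(zero), Y -> zero }, so U -> h(zero).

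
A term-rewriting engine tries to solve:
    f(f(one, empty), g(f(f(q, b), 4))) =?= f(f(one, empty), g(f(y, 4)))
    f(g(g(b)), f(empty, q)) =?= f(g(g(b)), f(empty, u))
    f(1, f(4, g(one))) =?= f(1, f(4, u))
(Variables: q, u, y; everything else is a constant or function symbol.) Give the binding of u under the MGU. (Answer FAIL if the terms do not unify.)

Decompose f/2: f(one, empty) =?= f(one, empty),  g(f(f(q, b), 4)) =?= g(f(y, 4)).
Delete trivial equation f(one, empty) =?= f(one, empty).
Decompose g/1: f(f(q, b), 4) =?= f(y, 4).
Decompose f/2: f(q, b) =?= y,  4 =?= 4.
Bind y := f(q, b); no other remaining equation mentions y.
Delete trivial equation 4 =?= 4.
Decompose f/2: g(g(b)) =?= g(g(b)),  f(empty, q) =?= f(empty, u).
Delete trivial equation g(g(b)) =?= g(g(b)).
Decompose f/2: empty =?= empty,  q =?= u.
Delete trivial equation empty =?= empty.
Bind q := u; no other remaining equation mentions q. Substituting into the earlier binding gives y := f(u, b).
Decompose f/2: 1 =?= 1,  f(4, g(one)) =?= f(4, u).
Delete trivial equation 1 =?= 1.
Decompose f/2: 4 =?= 4,  g(one) =?= u.
Delete trivial equation 4 =?= 4.
Bind u := g(one). Substituting into the earlier bindings gives y := f(g(one), b), q := g(one).
MGU = { y -> f(g(one), b), q -> g(one), u -> g(one) }, so u -> g(one).

g(one)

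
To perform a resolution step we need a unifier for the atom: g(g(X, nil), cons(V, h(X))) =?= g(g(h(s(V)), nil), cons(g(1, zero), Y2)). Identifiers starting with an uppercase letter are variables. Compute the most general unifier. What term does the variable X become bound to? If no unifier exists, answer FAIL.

Decompose g/2: g(X, nil) =?= g(h(s(V)), nil),  cons(V, h(X)) =?= cons(g(1, zero), Y2).
Decompose g/2: X =?= h(s(V)),  nil =?= nil.
Bind X := h(s(V)); substituting into the one remaining equation that mentions X gives: cons(V, h(h(s(V)))) =?= cons(g(1, zero), Y2).
Delete trivial equation nil =?= nil.
Decompose cons/2: V =?= g(1, zero),  h(h(s(V))) =?= Y2.
Bind V := g(1, zero); substituting into the remaining equation gives: h(h(s(g(1, zero)))) =?= Y2. Substituting into the earlier binding gives X := h(s(g(1, zero))).
Bind Y2 := h(h(s(g(1, zero)))).
MGU = { X ↦ h(s(g(1, zero))), V ↦ g(1, zero), Y2 ↦ h(h(s(g(1, zero)))) }, so X ↦ h(s(g(1, zero))).

h(s(g(1, zero)))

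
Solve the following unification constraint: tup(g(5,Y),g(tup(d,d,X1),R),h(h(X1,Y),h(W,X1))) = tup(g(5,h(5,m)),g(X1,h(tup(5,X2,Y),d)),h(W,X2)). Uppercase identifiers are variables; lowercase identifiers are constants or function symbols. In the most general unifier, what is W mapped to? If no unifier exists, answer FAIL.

FAIL

Decompose tup/3: g(5,Y) = g(5,h(5,m)),  g(tup(d,d,X1),R) = g(X1,h(tup(5,X2,Y),d)),  h(h(X1,Y),h(W,X1)) = h(W,X2).
Decompose g/2: 5 = 5,  Y = h(5,m).
Delete trivial equation 5 = 5.
Bind Y := h(5,m); substituting into the remaining equations gives: g(tup(d,d,X1),R) = g(X1,h(tup(5,X2,h(5,m)),d)),  h(h(X1,h(5,m)),h(W,X1)) = h(W,X2).
Decompose g/2: tup(d,d,X1) = X1,  R = h(tup(5,X2,h(5,m)),d).
Occurs check fails: X1 occurs in tup(d,d,X1); the equation X1 = tup(d,d,X1) has no finite solution.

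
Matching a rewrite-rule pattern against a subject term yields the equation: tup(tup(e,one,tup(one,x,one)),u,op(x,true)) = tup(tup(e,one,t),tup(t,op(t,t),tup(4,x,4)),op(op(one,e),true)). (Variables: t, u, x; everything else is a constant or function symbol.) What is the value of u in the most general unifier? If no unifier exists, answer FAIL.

Decompose tup/3: tup(e,one,tup(one,x,one)) = tup(e,one,t),  u = tup(t,op(t,t),tup(4,x,4)),  op(x,true) = op(op(one,e),true).
Decompose tup/3: e = e,  one = one,  tup(one,x,one) = t.
Delete trivial equation e = e.
Delete trivial equation one = one.
Bind t := tup(one,x,one); substituting into the one remaining equation that mentions t gives: u = tup(tup(one,x,one),op(tup(one,x,one),tup(one,x,one)),tup(4,x,4)).
Bind u := tup(tup(one,x,one),op(tup(one,x,one),tup(one,x,one)),tup(4,x,4)); no other remaining equation mentions u.
Decompose op/2: x = op(one,e),  true = true.
Bind x := op(one,e); no other remaining equation mentions x. Substituting into the earlier bindings gives t := tup(one,op(one,e),one), u := tup(tup(one,op(one,e),one),op(tup(one,op(one,e),one),tup(one,op(one,e),one)),tup(4,op(one,e),4)).
Delete trivial equation true = true.
MGU = { t -> tup(one,op(one,e),one), u -> tup(tup(one,op(one,e),one),op(tup(one,op(one,e),one),tup(one,op(one,e),one)),tup(4,op(one,e),4)), x -> op(one,e) }, so u -> tup(tup(one,op(one,e),one),op(tup(one,op(one,e),one),tup(one,op(one,e),one)),tup(4,op(one,e),4)).

tup(tup(one,op(one,e),one),op(tup(one,op(one,e),one),tup(one,op(one,e),one)),tup(4,op(one,e),4))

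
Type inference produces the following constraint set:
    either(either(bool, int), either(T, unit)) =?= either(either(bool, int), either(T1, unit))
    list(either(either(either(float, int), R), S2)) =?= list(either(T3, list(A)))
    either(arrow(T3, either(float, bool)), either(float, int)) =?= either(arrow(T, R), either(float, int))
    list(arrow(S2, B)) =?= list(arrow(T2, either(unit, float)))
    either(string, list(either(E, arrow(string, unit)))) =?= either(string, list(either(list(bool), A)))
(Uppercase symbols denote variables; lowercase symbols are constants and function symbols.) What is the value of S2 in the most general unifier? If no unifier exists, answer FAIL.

list(arrow(string, unit))

Decompose either/2: either(bool, int) =?= either(bool, int),  either(T, unit) =?= either(T1, unit).
Delete trivial equation either(bool, int) =?= either(bool, int).
Decompose either/2: T =?= T1,  unit =?= unit.
Bind T := T1; substituting into the one remaining equation that mentions T gives: either(arrow(T3, either(float, bool)), either(float, int)) =?= either(arrow(T1, R), either(float, int)).
Delete trivial equation unit =?= unit.
Decompose list/1: either(either(either(float, int), R), S2) =?= either(T3, list(A)).
Decompose either/2: either(either(float, int), R) =?= T3,  S2 =?= list(A).
Bind T3 := either(either(float, int), R); substituting into the one remaining equation that mentions T3 gives: either(arrow(either(either(float, int), R), either(float, bool)), either(float, int)) =?= either(arrow(T1, R), either(float, int)).
Bind S2 := list(A); substituting into the one remaining equation that mentions S2 gives: list(arrow(list(A), B)) =?= list(arrow(T2, either(unit, float))).
Decompose either/2: arrow(either(either(float, int), R), either(float, bool)) =?= arrow(T1, R),  either(float, int) =?= either(float, int).
Decompose arrow/2: either(either(float, int), R) =?= T1,  either(float, bool) =?= R.
Bind T1 := either(either(float, int), R); no other remaining equation mentions T1. Substituting into the earlier binding gives T := either(either(float, int), R).
Bind R := either(float, bool); no other remaining equation mentions R. Substituting into the earlier bindings gives T := either(either(float, int), either(float, bool)), T3 := either(either(float, int), either(float, bool)), T1 := either(either(float, int), either(float, bool)).
Delete trivial equation either(float, int) =?= either(float, int).
Decompose list/1: arrow(list(A), B) =?= arrow(T2, either(unit, float)).
Decompose arrow/2: list(A) =?= T2,  B =?= either(unit, float).
Bind T2 := list(A); no other remaining equation mentions T2.
Bind B := either(unit, float); no other remaining equation mentions B.
Decompose either/2: string =?= string,  list(either(E, arrow(string, unit))) =?= list(either(list(bool), A)).
Delete trivial equation string =?= string.
Decompose list/1: either(E, arrow(string, unit)) =?= either(list(bool), A).
Decompose either/2: E =?= list(bool),  arrow(string, unit) =?= A.
Bind E := list(bool); no other remaining equation mentions E.
Bind A := arrow(string, unit). Substituting into the earlier bindings gives S2 := list(arrow(string, unit)), T2 := list(arrow(string, unit)).
MGU = { T ↦ either(either(float, int), either(float, bool)), T3 ↦ either(either(float, int), either(float, bool)), S2 ↦ list(arrow(string, unit)), T1 ↦ either(either(float, int), either(float, bool)), R ↦ either(float, bool), T2 ↦ list(arrow(string, unit)), B ↦ either(unit, float), E ↦ list(bool), A ↦ arrow(string, unit) }, so S2 ↦ list(arrow(string, unit)).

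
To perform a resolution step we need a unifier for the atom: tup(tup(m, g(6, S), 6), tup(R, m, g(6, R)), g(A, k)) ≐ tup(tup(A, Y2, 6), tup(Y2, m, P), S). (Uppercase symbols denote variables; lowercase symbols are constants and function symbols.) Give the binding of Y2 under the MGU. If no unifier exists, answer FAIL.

Decompose tup/3: tup(m, g(6, S), 6) ≐ tup(A, Y2, 6),  tup(R, m, g(6, R)) ≐ tup(Y2, m, P),  g(A, k) ≐ S.
Decompose tup/3: m ≐ A,  g(6, S) ≐ Y2,  6 ≐ 6.
Bind A := m; substituting into the one remaining equation that mentions A gives: g(m, k) ≐ S.
Bind Y2 := g(6, S); substituting into the one remaining equation that mentions Y2 gives: tup(R, m, g(6, R)) ≐ tup(g(6, S), m, P).
Delete trivial equation 6 ≐ 6.
Decompose tup/3: R ≐ g(6, S),  m ≐ m,  g(6, R) ≐ P.
Bind R := g(6, S); substituting into the one remaining equation that mentions R gives: g(6, g(6, S)) ≐ P.
Delete trivial equation m ≐ m.
Bind P := g(6, g(6, S)); no other remaining equation mentions P.
Bind S := g(m, k). Substituting into the earlier bindings gives Y2 := g(6, g(m, k)), R := g(6, g(m, k)), P := g(6, g(6, g(m, k))).
MGU = { A := m, Y2 := g(6, g(m, k)), R := g(6, g(m, k)), P := g(6, g(6, g(m, k))), S := g(m, k) }, so Y2 := g(6, g(m, k)).

g(6, g(m, k))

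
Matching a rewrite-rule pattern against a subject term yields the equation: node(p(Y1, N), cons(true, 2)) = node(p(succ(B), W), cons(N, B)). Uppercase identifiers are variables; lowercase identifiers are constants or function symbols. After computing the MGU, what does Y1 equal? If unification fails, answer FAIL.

Decompose node/2: p(Y1, N) = p(succ(B), W),  cons(true, 2) = cons(N, B).
Decompose p/2: Y1 = succ(B),  N = W.
Bind Y1 := succ(B); no other remaining equation mentions Y1.
Bind N := W; substituting into the remaining equation gives: cons(true, 2) = cons(W, B).
Decompose cons/2: true = W,  2 = B.
Bind W := true; no other remaining equation mentions W. Substituting into the earlier binding gives N := true.
Bind B := 2. Substituting into the earlier binding gives Y1 := succ(2).
MGU = { Y1 -> succ(2), N -> true, W -> true, B -> 2 }, so Y1 -> succ(2).

succ(2)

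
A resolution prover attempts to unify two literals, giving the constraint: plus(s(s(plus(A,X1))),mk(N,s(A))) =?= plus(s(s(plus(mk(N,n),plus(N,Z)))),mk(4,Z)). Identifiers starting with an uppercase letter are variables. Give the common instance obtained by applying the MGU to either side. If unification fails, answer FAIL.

Decompose plus/2: s(s(plus(A,X1))) =?= s(s(plus(mk(N,n),plus(N,Z)))),  mk(N,s(A)) =?= mk(4,Z).
Decompose s/1: s(plus(A,X1)) =?= s(plus(mk(N,n),plus(N,Z))).
Decompose s/1: plus(A,X1) =?= plus(mk(N,n),plus(N,Z)).
Decompose plus/2: A =?= mk(N,n),  X1 =?= plus(N,Z).
Bind A := mk(N,n); substituting into the one remaining equation that mentions A gives: mk(N,s(mk(N,n))) =?= mk(4,Z).
Bind X1 := plus(N,Z); no other remaining equation mentions X1.
Decompose mk/2: N =?= 4,  s(mk(N,n)) =?= Z.
Bind N := 4; substituting into the remaining equation gives: s(mk(4,n)) =?= Z. Substituting into the earlier bindings gives A := mk(4,n), X1 := plus(4,Z).
Bind Z := s(mk(4,n)). Substituting into the earlier binding gives X1 := plus(4,s(mk(4,n))).
Applying the MGU to either side gives plus(s(s(plus(mk(4,n),plus(4,s(mk(4,n)))))),mk(4,s(mk(4,n)))).

plus(s(s(plus(mk(4,n),plus(4,s(mk(4,n)))))),mk(4,s(mk(4,n))))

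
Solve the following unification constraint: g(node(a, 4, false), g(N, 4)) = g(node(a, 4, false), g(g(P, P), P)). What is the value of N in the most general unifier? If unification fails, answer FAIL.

Decompose g/2: node(a, 4, false) = node(a, 4, false),  g(N, 4) = g(g(P, P), P).
Delete trivial equation node(a, 4, false) = node(a, 4, false).
Decompose g/2: N = g(P, P),  4 = P.
Bind N := g(P, P); no other remaining equation mentions N.
Bind P := 4. Substituting into the earlier binding gives N := g(4, 4).
MGU = { N -> g(4, 4), P -> 4 }, so N -> g(4, 4).

g(4, 4)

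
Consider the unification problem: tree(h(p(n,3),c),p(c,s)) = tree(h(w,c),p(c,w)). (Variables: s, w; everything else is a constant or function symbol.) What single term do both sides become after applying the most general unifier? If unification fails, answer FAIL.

Decompose tree/2: h(p(n,3),c) = h(w,c),  p(c,s) = p(c,w).
Decompose h/2: p(n,3) = w,  c = c.
Bind w := p(n,3); substituting into the one remaining equation that mentions w gives: p(c,s) = p(c,p(n,3)).
Delete trivial equation c = c.
Decompose p/2: c = c,  s = p(n,3).
Delete trivial equation c = c.
Bind s := p(n,3).
Applying the MGU to either side gives tree(h(p(n,3),c),p(c,p(n,3))).

tree(h(p(n,3),c),p(c,p(n,3)))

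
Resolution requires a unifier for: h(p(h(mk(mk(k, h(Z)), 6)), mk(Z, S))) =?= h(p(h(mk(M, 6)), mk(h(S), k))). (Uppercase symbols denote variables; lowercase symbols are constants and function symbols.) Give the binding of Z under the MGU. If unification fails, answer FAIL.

h(k)

Decompose h/1: p(h(mk(mk(k, h(Z)), 6)), mk(Z, S)) =?= p(h(mk(M, 6)), mk(h(S), k)).
Decompose p/2: h(mk(mk(k, h(Z)), 6)) =?= h(mk(M, 6)),  mk(Z, S) =?= mk(h(S), k).
Decompose h/1: mk(mk(k, h(Z)), 6) =?= mk(M, 6).
Decompose mk/2: mk(k, h(Z)) =?= M,  6 =?= 6.
Bind M := mk(k, h(Z)); no other remaining equation mentions M.
Delete trivial equation 6 =?= 6.
Decompose mk/2: Z =?= h(S),  S =?= k.
Bind Z := h(S); no other remaining equation mentions Z. Substituting into the earlier binding gives M := mk(k, h(h(S))).
Bind S := k. Substituting into the earlier bindings gives M := mk(k, h(h(k))), Z := h(k).
MGU = { M ↦ mk(k, h(h(k))), Z ↦ h(k), S ↦ k }, so Z ↦ h(k).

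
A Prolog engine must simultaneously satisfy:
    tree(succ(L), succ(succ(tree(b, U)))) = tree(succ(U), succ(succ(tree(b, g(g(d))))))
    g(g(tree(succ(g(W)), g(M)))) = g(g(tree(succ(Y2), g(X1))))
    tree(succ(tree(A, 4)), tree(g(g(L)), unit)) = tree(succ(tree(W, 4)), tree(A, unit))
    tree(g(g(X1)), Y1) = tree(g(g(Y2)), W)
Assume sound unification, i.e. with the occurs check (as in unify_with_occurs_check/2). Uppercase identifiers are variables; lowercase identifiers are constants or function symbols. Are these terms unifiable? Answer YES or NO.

YES

Decompose tree/2: succ(L) = succ(U),  succ(succ(tree(b, U))) = succ(succ(tree(b, g(g(d))))).
Decompose succ/1: L = U.
Bind L := U; substituting into the one remaining equation that mentions L gives: tree(succ(tree(A, 4)), tree(g(g(U)), unit)) = tree(succ(tree(W, 4)), tree(A, unit)).
Decompose succ/1: succ(tree(b, U)) = succ(tree(b, g(g(d)))).
Decompose succ/1: tree(b, U) = tree(b, g(g(d))).
Decompose tree/2: b = b,  U = g(g(d)).
Delete trivial equation b = b.
Bind U := g(g(d)); substituting into the one remaining equation that mentions U gives: tree(succ(tree(A, 4)), tree(g(g(g(g(d)))), unit)) = tree(succ(tree(W, 4)), tree(A, unit)). Substituting into the earlier binding gives L := g(g(d)).
Decompose g/1: g(tree(succ(g(W)), g(M))) = g(tree(succ(Y2), g(X1))).
Decompose g/1: tree(succ(g(W)), g(M)) = tree(succ(Y2), g(X1)).
Decompose tree/2: succ(g(W)) = succ(Y2),  g(M) = g(X1).
Decompose succ/1: g(W) = Y2.
Bind Y2 := g(W); substituting into the one remaining equation that mentions Y2 gives: tree(g(g(X1)), Y1) = tree(g(g(g(W))), W).
Decompose g/1: M = X1.
Bind M := X1; no other remaining equation mentions M.
Decompose tree/2: succ(tree(A, 4)) = succ(tree(W, 4)),  tree(g(g(g(g(d)))), unit) = tree(A, unit).
Decompose succ/1: tree(A, 4) = tree(W, 4).
Decompose tree/2: A = W,  4 = 4.
Bind A := W; substituting into the one remaining equation that mentions A gives: tree(g(g(g(g(d)))), unit) = tree(W, unit).
Delete trivial equation 4 = 4.
Decompose tree/2: g(g(g(g(d)))) = W,  unit = unit.
Bind W := g(g(g(g(d)))); substituting into the one remaining equation that mentions W gives: tree(g(g(X1)), Y1) = tree(g(g(g(g(g(g(g(d))))))), g(g(g(g(d))))). Substituting into the earlier bindings gives Y2 := g(g(g(g(g(d))))), A := g(g(g(g(d)))).
Delete trivial equation unit = unit.
Decompose tree/2: g(g(X1)) = g(g(g(g(g(g(g(d))))))),  Y1 = g(g(g(g(d)))).
Decompose g/1: g(X1) = g(g(g(g(g(g(d)))))).
Decompose g/1: X1 = g(g(g(g(g(d))))).
Bind X1 := g(g(g(g(g(d))))); no other remaining equation mentions X1. Substituting into the earlier binding gives M := g(g(g(g(g(d))))).
Bind Y1 := g(g(g(g(d)))).
No equations remain and no clash or occurs-check failure arose, so a unifier exists.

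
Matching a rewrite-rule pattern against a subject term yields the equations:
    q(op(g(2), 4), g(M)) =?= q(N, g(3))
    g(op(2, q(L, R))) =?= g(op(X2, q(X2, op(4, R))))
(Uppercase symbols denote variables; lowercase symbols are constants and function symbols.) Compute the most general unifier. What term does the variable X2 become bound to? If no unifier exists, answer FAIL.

Decompose q/2: op(g(2), 4) =?= N,  g(M) =?= g(3).
Bind N := op(g(2), 4); no other remaining equation mentions N.
Decompose g/1: M =?= 3.
Bind M := 3; no other remaining equation mentions M.
Decompose g/1: op(2, q(L, R)) =?= op(X2, q(X2, op(4, R))).
Decompose op/2: 2 =?= X2,  q(L, R) =?= q(X2, op(4, R)).
Bind X2 := 2; substituting into the remaining equation gives: q(L, R) =?= q(2, op(4, R)).
Decompose q/2: L =?= 2,  R =?= op(4, R).
Bind L := 2; no other remaining equation mentions L.
Occurs check fails: R occurs in op(4, R); the equation R =?= op(4, R) has no finite solution.

FAIL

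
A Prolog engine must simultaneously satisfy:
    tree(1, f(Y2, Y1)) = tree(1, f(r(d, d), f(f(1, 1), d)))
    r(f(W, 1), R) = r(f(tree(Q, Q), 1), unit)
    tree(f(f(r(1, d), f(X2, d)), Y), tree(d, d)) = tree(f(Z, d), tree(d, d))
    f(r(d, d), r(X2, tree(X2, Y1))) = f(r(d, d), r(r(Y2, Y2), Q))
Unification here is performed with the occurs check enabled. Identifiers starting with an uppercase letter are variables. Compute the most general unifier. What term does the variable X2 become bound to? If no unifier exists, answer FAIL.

r(r(d, d), r(d, d))

Decompose tree/2: 1 = 1,  f(Y2, Y1) = f(r(d, d), f(f(1, 1), d)).
Delete trivial equation 1 = 1.
Decompose f/2: Y2 = r(d, d),  Y1 = f(f(1, 1), d).
Bind Y2 := r(d, d); substituting into the one remaining equation that mentions Y2 gives: f(r(d, d), r(X2, tree(X2, Y1))) = f(r(d, d), r(r(r(d, d), r(d, d)), Q)).
Bind Y1 := f(f(1, 1), d); substituting into the one remaining equation that mentions Y1 gives: f(r(d, d), r(X2, tree(X2, f(f(1, 1), d)))) = f(r(d, d), r(r(r(d, d), r(d, d)), Q)).
Decompose r/2: f(W, 1) = f(tree(Q, Q), 1),  R = unit.
Decompose f/2: W = tree(Q, Q),  1 = 1.
Bind W := tree(Q, Q); no other remaining equation mentions W.
Delete trivial equation 1 = 1.
Bind R := unit; no other remaining equation mentions R.
Decompose tree/2: f(f(r(1, d), f(X2, d)), Y) = f(Z, d),  tree(d, d) = tree(d, d).
Decompose f/2: f(r(1, d), f(X2, d)) = Z,  Y = d.
Bind Z := f(r(1, d), f(X2, d)); no other remaining equation mentions Z.
Bind Y := d; no other remaining equation mentions Y.
Delete trivial equation tree(d, d) = tree(d, d).
Decompose f/2: r(d, d) = r(d, d),  r(X2, tree(X2, f(f(1, 1), d))) = r(r(r(d, d), r(d, d)), Q).
Delete trivial equation r(d, d) = r(d, d).
Decompose r/2: X2 = r(r(d, d), r(d, d)),  tree(X2, f(f(1, 1), d)) = Q.
Bind X2 := r(r(d, d), r(d, d)); substituting into the remaining equation gives: tree(r(r(d, d), r(d, d)), f(f(1, 1), d)) = Q. Substituting into the earlier binding gives Z := f(r(1, d), f(r(r(d, d), r(d, d)), d)).
Bind Q := tree(r(r(d, d), r(d, d)), f(f(1, 1), d)). Substituting into the earlier binding gives W := tree(tree(r(r(d, d), r(d, d)), f(f(1, 1), d)), tree(r(r(d, d), r(d, d)), f(f(1, 1), d))).
MGU = { Y2 ↦ r(d, d), Y1 ↦ f(f(1, 1), d), W ↦ tree(tree(r(r(d, d), r(d, d)), f(f(1, 1), d)), tree(r(r(d, d), r(d, d)), f(f(1, 1), d))), R ↦ unit, Z ↦ f(r(1, d), f(r(r(d, d), r(d, d)), d)), Y ↦ d, X2 ↦ r(r(d, d), r(d, d)), Q ↦ tree(r(r(d, d), r(d, d)), f(f(1, 1), d)) }, so X2 ↦ r(r(d, d), r(d, d)).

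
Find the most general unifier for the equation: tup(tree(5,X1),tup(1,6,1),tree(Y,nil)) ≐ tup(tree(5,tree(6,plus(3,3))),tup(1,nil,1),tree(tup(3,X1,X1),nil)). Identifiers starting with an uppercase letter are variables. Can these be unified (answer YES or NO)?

NO

Decompose tup/3: tree(5,X1) ≐ tree(5,tree(6,plus(3,3))),  tup(1,6,1) ≐ tup(1,nil,1),  tree(Y,nil) ≐ tree(tup(3,X1,X1),nil).
Decompose tree/2: 5 ≐ 5,  X1 ≐ tree(6,plus(3,3)).
Delete trivial equation 5 ≐ 5.
Bind X1 := tree(6,plus(3,3)); substituting into the one remaining equation that mentions X1 gives: tree(Y,nil) ≐ tree(tup(3,tree(6,plus(3,3)),tree(6,plus(3,3))),nil).
Decompose tup/3: 1 ≐ 1,  6 ≐ nil,  1 ≐ 1.
Delete trivial equation 1 ≐ 1.
Clash: constants 6 and nil differ; no unifier exists.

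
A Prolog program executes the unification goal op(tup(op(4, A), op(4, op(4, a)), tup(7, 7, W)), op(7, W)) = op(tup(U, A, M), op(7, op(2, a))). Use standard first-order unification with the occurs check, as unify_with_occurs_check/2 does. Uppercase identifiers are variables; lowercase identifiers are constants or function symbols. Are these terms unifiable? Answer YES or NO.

Decompose op/2: tup(op(4, A), op(4, op(4, a)), tup(7, 7, W)) = tup(U, A, M),  op(7, W) = op(7, op(2, a)).
Decompose tup/3: op(4, A) = U,  op(4, op(4, a)) = A,  tup(7, 7, W) = M.
Bind U := op(4, A); no other remaining equation mentions U.
Bind A := op(4, op(4, a)); no other remaining equation mentions A. Substituting into the earlier binding gives U := op(4, op(4, op(4, a))).
Bind M := tup(7, 7, W); no other remaining equation mentions M.
Decompose op/2: 7 = 7,  W = op(2, a).
Delete trivial equation 7 = 7.
Bind W := op(2, a). Substituting into the earlier binding gives M := tup(7, 7, op(2, a)).
No equations remain and no clash or occurs-check failure arose, so a unifier exists.

YES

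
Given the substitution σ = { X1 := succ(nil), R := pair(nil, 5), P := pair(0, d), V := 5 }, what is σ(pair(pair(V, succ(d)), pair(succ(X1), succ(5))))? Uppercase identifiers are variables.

pair(pair(5, succ(d)), pair(succ(succ(nil)), succ(5)))

Replace each occurrence of X1 with succ(nil).
Replace each occurrence of V with 5.
Result: pair(pair(5, succ(d)), pair(succ(succ(nil)), succ(5))).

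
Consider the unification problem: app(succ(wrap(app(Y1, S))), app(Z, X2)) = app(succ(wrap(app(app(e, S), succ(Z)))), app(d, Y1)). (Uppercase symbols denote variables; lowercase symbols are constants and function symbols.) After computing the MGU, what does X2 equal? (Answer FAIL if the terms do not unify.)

Decompose app/2: succ(wrap(app(Y1, S))) = succ(wrap(app(app(e, S), succ(Z)))),  app(Z, X2) = app(d, Y1).
Decompose succ/1: wrap(app(Y1, S)) = wrap(app(app(e, S), succ(Z))).
Decompose wrap/1: app(Y1, S) = app(app(e, S), succ(Z)).
Decompose app/2: Y1 = app(e, S),  S = succ(Z).
Bind Y1 := app(e, S); substituting into the one remaining equation that mentions Y1 gives: app(Z, X2) = app(d, app(e, S)).
Bind S := succ(Z); substituting into the remaining equation gives: app(Z, X2) = app(d, app(e, succ(Z))). Substituting into the earlier binding gives Y1 := app(e, succ(Z)).
Decompose app/2: Z = d,  X2 = app(e, succ(Z)).
Bind Z := d; substituting into the remaining equation gives: X2 = app(e, succ(d)). Substituting into the earlier bindings gives Y1 := app(e, succ(d)), S := succ(d).
Bind X2 := app(e, succ(d)).
MGU = { Y1 -> app(e, succ(d)), S -> succ(d), Z -> d, X2 -> app(e, succ(d)) }, so X2 -> app(e, succ(d)).

app(e, succ(d))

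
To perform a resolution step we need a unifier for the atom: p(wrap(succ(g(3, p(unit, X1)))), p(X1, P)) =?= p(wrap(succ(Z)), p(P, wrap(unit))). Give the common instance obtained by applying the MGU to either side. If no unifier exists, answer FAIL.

p(wrap(succ(g(3, p(unit, wrap(unit))))), p(wrap(unit), wrap(unit)))

Decompose p/2: wrap(succ(g(3, p(unit, X1)))) =?= wrap(succ(Z)),  p(X1, P) =?= p(P, wrap(unit)).
Decompose wrap/1: succ(g(3, p(unit, X1))) =?= succ(Z).
Decompose succ/1: g(3, p(unit, X1)) =?= Z.
Bind Z := g(3, p(unit, X1)); no other remaining equation mentions Z.
Decompose p/2: X1 =?= P,  P =?= wrap(unit).
Bind X1 := P; no other remaining equation mentions X1. Substituting into the earlier binding gives Z := g(3, p(unit, P)).
Bind P := wrap(unit). Substituting into the earlier bindings gives Z := g(3, p(unit, wrap(unit))), X1 := wrap(unit).
Applying the MGU to either side gives p(wrap(succ(g(3, p(unit, wrap(unit))))), p(wrap(unit), wrap(unit))).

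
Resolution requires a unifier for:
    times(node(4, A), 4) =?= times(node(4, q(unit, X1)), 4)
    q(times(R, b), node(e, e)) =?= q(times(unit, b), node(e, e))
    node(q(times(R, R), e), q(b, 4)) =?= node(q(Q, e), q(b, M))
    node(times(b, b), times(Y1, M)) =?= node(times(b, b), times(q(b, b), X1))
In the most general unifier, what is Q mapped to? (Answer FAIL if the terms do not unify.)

Decompose times/2: node(4, A) =?= node(4, q(unit, X1)),  4 =?= 4.
Decompose node/2: 4 =?= 4,  A =?= q(unit, X1).
Delete trivial equation 4 =?= 4.
Bind A := q(unit, X1); no other remaining equation mentions A.
Delete trivial equation 4 =?= 4.
Decompose q/2: times(R, b) =?= times(unit, b),  node(e, e) =?= node(e, e).
Decompose times/2: R =?= unit,  b =?= b.
Bind R := unit; substituting into the one remaining equation that mentions R gives: node(q(times(unit, unit), e), q(b, 4)) =?= node(q(Q, e), q(b, M)).
Delete trivial equation b =?= b.
Delete trivial equation node(e, e) =?= node(e, e).
Decompose node/2: q(times(unit, unit), e) =?= q(Q, e),  q(b, 4) =?= q(b, M).
Decompose q/2: times(unit, unit) =?= Q,  e =?= e.
Bind Q := times(unit, unit); no other remaining equation mentions Q.
Delete trivial equation e =?= e.
Decompose q/2: b =?= b,  4 =?= M.
Delete trivial equation b =?= b.
Bind M := 4; substituting into the remaining equation gives: node(times(b, b), times(Y1, 4)) =?= node(times(b, b), times(q(b, b), X1)).
Decompose node/2: times(b, b) =?= times(b, b),  times(Y1, 4) =?= times(q(b, b), X1).
Delete trivial equation times(b, b) =?= times(b, b).
Decompose times/2: Y1 =?= q(b, b),  4 =?= X1.
Bind Y1 := q(b, b); no other remaining equation mentions Y1.
Bind X1 := 4. Substituting into the earlier binding gives A := q(unit, 4).
MGU = { A ↦ q(unit, 4), R ↦ unit, Q ↦ times(unit, unit), M ↦ 4, Y1 ↦ q(b, b), X1 ↦ 4 }, so Q ↦ times(unit, unit).

times(unit, unit)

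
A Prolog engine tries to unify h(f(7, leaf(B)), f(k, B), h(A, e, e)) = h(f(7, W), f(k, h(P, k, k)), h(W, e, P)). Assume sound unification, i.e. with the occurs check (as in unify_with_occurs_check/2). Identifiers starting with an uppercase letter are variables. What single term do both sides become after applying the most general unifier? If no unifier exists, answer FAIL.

h(f(7, leaf(h(e, k, k))), f(k, h(e, k, k)), h(leaf(h(e, k, k)), e, e))

Decompose h/3: f(7, leaf(B)) = f(7, W),  f(k, B) = f(k, h(P, k, k)),  h(A, e, e) = h(W, e, P).
Decompose f/2: 7 = 7,  leaf(B) = W.
Delete trivial equation 7 = 7.
Bind W := leaf(B); substituting into the one remaining equation that mentions W gives: h(A, e, e) = h(leaf(B), e, P).
Decompose f/2: k = k,  B = h(P, k, k).
Delete trivial equation k = k.
Bind B := h(P, k, k); substituting into the remaining equation gives: h(A, e, e) = h(leaf(h(P, k, k)), e, P). Substituting into the earlier binding gives W := leaf(h(P, k, k)).
Decompose h/3: A = leaf(h(P, k, k)),  e = e,  e = P.
Bind A := leaf(h(P, k, k)); no other remaining equation mentions A.
Delete trivial equation e = e.
Bind P := e. Substituting into the earlier bindings gives W := leaf(h(e, k, k)), B := h(e, k, k), A := leaf(h(e, k, k)).
Applying the MGU to either side gives h(f(7, leaf(h(e, k, k))), f(k, h(e, k, k)), h(leaf(h(e, k, k)), e, e)).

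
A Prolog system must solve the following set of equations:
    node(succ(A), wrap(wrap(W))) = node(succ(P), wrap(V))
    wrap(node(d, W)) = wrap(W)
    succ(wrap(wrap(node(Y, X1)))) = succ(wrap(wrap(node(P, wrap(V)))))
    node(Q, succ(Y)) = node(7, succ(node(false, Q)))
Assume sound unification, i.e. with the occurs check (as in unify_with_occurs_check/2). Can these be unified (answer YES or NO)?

Decompose node/2: succ(A) = succ(P),  wrap(wrap(W)) = wrap(V).
Decompose succ/1: A = P.
Bind A := P; no other remaining equation mentions A.
Decompose wrap/1: wrap(W) = V.
Bind V := wrap(W); substituting into the one remaining equation that mentions V gives: succ(wrap(wrap(node(Y, X1)))) = succ(wrap(wrap(node(P, wrap(wrap(W)))))).
Decompose wrap/1: node(d, W) = W.
Occurs check fails: W occurs in node(d, W); the equation W = node(d, W) has no finite solution.

NO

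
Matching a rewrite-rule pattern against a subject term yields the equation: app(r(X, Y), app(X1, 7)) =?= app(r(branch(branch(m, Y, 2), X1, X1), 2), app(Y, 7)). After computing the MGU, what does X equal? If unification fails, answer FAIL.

Decompose app/2: r(X, Y) =?= r(branch(branch(m, Y, 2), X1, X1), 2),  app(X1, 7) =?= app(Y, 7).
Decompose r/2: X =?= branch(branch(m, Y, 2), X1, X1),  Y =?= 2.
Bind X := branch(branch(m, Y, 2), X1, X1); no other remaining equation mentions X.
Bind Y := 2; substituting into the remaining equation gives: app(X1, 7) =?= app(2, 7). Substituting into the earlier binding gives X := branch(branch(m, 2, 2), X1, X1).
Decompose app/2: X1 =?= 2,  7 =?= 7.
Bind X1 := 2; no other remaining equation mentions X1. Substituting into the earlier binding gives X := branch(branch(m, 2, 2), 2, 2).
Delete trivial equation 7 =?= 7.
MGU = { X ↦ branch(branch(m, 2, 2), 2, 2), Y ↦ 2, X1 ↦ 2 }, so X ↦ branch(branch(m, 2, 2), 2, 2).

branch(branch(m, 2, 2), 2, 2)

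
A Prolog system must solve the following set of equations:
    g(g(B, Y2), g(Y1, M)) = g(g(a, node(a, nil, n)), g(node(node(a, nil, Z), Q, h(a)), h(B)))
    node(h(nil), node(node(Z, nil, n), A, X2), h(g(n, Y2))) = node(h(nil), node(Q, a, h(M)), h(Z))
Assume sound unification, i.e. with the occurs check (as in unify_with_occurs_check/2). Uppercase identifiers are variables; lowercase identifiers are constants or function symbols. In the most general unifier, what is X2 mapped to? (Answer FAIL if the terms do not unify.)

h(h(a))

Decompose g/2: g(B, Y2) = g(a, node(a, nil, n)),  g(Y1, M) = g(node(node(a, nil, Z), Q, h(a)), h(B)).
Decompose g/2: B = a,  Y2 = node(a, nil, n).
Bind B := a; substituting into the one remaining equation that mentions B gives: g(Y1, M) = g(node(node(a, nil, Z), Q, h(a)), h(a)).
Bind Y2 := node(a, nil, n); substituting into the one remaining equation that mentions Y2 gives: node(h(nil), node(node(Z, nil, n), A, X2), h(g(n, node(a, nil, n)))) = node(h(nil), node(Q, a, h(M)), h(Z)).
Decompose g/2: Y1 = node(node(a, nil, Z), Q, h(a)),  M = h(a).
Bind Y1 := node(node(a, nil, Z), Q, h(a)); no other remaining equation mentions Y1.
Bind M := h(a); substituting into the remaining equation gives: node(h(nil), node(node(Z, nil, n), A, X2), h(g(n, node(a, nil, n)))) = node(h(nil), node(Q, a, h(h(a))), h(Z)).
Decompose node/3: h(nil) = h(nil),  node(node(Z, nil, n), A, X2) = node(Q, a, h(h(a))),  h(g(n, node(a, nil, n))) = h(Z).
Delete trivial equation h(nil) = h(nil).
Decompose node/3: node(Z, nil, n) = Q,  A = a,  X2 = h(h(a)).
Bind Q := node(Z, nil, n); no other remaining equation mentions Q. Substituting into the earlier binding gives Y1 := node(node(a, nil, Z), node(Z, nil, n), h(a)).
Bind A := a; no other remaining equation mentions A.
Bind X2 := h(h(a)); no other remaining equation mentions X2.
Decompose h/1: g(n, node(a, nil, n)) = Z.
Bind Z := g(n, node(a, nil, n)). Substituting into the earlier bindings gives Y1 := node(node(a, nil, g(n, node(a, nil, n))), node(g(n, node(a, nil, n)), nil, n), h(a)), Q := node(g(n, node(a, nil, n)), nil, n).
MGU = { B ↦ a, Y2 ↦ node(a, nil, n), Y1 ↦ node(node(a, nil, g(n, node(a, nil, n))), node(g(n, node(a, nil, n)), nil, n), h(a)), M ↦ h(a), Q ↦ node(g(n, node(a, nil, n)), nil, n), A ↦ a, X2 ↦ h(h(a)), Z ↦ g(n, node(a, nil, n)) }, so X2 ↦ h(h(a)).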